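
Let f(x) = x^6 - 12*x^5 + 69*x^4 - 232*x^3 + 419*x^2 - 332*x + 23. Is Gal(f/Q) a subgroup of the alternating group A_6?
No

The polynomial is irreducible of degree 6 over Q. Its discriminant is 870211913777152, which is not a perfect square. A Galois group lies in the alternating group exactly when the discriminant is a square in Q, so the Galois group (S_4) is not contained in A_6.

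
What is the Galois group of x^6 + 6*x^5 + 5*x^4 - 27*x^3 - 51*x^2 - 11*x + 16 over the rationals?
PSL(2,5) (order 60)

The polynomial f is an irreducible sextic over Q, so G = Gal(f/Q) is one of the 16 transitive subgroups 6T1, ..., 6T16 of S_6. The discriminant of f is 30991489 = 5567^2, a perfect square, so G is contained in A_6. The transitive groups of degree 6 contained in A_6 are: A_4 (6T4, order 12), S_4 (6T7, order 24), (C_3 x C_3) : C_4 (6T10, order 36), PSL(2,5) (6T12, order 60), A_6 (6T15, order 360). By Dedekind's theorem, for a prime p not dividing disc(f) the degrees of the irreducible factors of f mod p form the cycle type of an element of G. Factoring f modulo the 21 such primes p <= 79 (skipping 19, which divides the discriminant), each new pattern first appears at: mod 2: f = (x)(x^5 + x^3 + x^2 + x + 1), pattern 5+1; mod 7: f = (x^3 + x^2 + 3x + 1)(x^3 + 5x^2 + 4x + 2), pattern 3+3; mod 61: f = (x + 38)(x + 60)(x^2 + 13x + 60)(x^2 + 17x + 55), pattern 2+2+1+1. No other pattern occurs in this range, so the set of observed cycle types is {5+1, 3+3, 2+2+1+1}. The candidates containing elements of all these cycle types are PSL(2,5) (6T12) of order 60, A_6 (6T15) of order 360; the others are excluded. The observed types are precisely the cycle types that occur in PSL(2,5) (6T12) (apart from the identity). Each of the other remaining candidates has further cycle types, and by the Chebotarev density theorem the matching factorization patterns would occur for a proportion of primes equal to their share of the group: A_6 (6T15) additionally contains elements of type 4+2, 3+1+1+1 (130 of its 360 elements, about 36% of primes). None of the 21 primes tested shows any such pattern (for each of these groups the chance of that is below 10^-4), which rules them out. Hence G = PSL(2,5) (6T12), of order 60.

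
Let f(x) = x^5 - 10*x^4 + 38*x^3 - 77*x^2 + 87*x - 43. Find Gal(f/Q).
The polynomial f is an irreducible quintic over Q, so G = Gal(f/Q) is a transitive subgroup of S_5: one of C_5 (5T1, order 5), D_5 (5T2, order 10), F_20 (5T3, order 20), A_5 (5T4, order 60) or S_5 (5T5, order 120). The discriminant of f is 734464, which is not a perfect square, so G is not contained in A_5. The transitive groups of degree 5 not contained in A_5 are: F_20 (5T3, order 20), S_5 (5T5, order 120). By Dedekind's theorem, for a prime p not dividing disc(f) the degrees of the irreducible factors of f mod p form the cycle type of an element of G. Factoring f modulo the 3 such primes p <= 7 (skipping 2, which divides the discriminant), each new pattern first appears at: mod 3: f = (x^5 + 2x^4 + 2x^3 + x^2 + 2), pattern 5; mod 7: f = (x^2 + 4)(x^3 + 4x^2 + 6x + 5), pattern 3+2. No other pattern occurs in this range, so the set of observed cycle types is {5, 3+2}. Among the candidates above, the only group containing elements of all these cycle types is S_5 (5T5) — F_20 (5T3) lacks at least one of them. Hence G = S_5 (5T5), of order 120.

S_5 (order 120)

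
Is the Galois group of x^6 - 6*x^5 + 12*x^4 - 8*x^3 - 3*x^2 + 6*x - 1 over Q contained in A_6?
The polynomial is irreducible of degree 6 over Q. Its discriminant is -419904, which is not a perfect square. A Galois group lies in the alternating group exactly when the discriminant is a square in Q, so the Galois group (A_4 x C_2) is not contained in A_6.

No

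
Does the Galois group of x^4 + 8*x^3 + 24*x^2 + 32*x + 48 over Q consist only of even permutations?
The polynomial is irreducible of degree 4 over Q. Its discriminant is 8388608, which is not a perfect square. A Galois group lies in the alternating group exactly when the discriminant is a square in Q, so the Galois group (D_4) is not contained in A_4.

No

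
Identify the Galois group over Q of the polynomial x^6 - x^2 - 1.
The polynomial f is an irreducible sextic over Q, so G = Gal(f/Q) is one of the 16 transitive subgroups 6T1, ..., 6T16 of S_6. The discriminant of f is 33856 = 184^2, a perfect square, so G is contained in A_6. The transitive groups of degree 6 contained in A_6 are: A_4 (6T4, order 12), S_4 (6T7, order 24), (C_3 x C_3) : C_4 (6T10, order 36), PSL(2,5) (6T12, order 60), A_6 (6T15, order 360). By Dedekind's theorem, for a prime p not dividing disc(f) the degrees of the irreducible factors of f mod p form the cycle type of an element of G. Factoring f modulo the 79 such primes p <= 419 (skipping 2, 23, which divide the discriminant), each new pattern first appears at: mod 3: f = (x^3 + x^2 + 2x + 1)(x^3 + 2x^2 + 2x + 2), pattern 3+3; mod 5: f = (x^2 + 3)(x^4 + 2x^2 + 3), pattern 4+2; mod 19: f = (x + 5)(x + 14)(x^2 + 9x + 15)(x^2 + 10x + 15), pattern 2+2+1+1; mod 223: f = (x + 16)(x + 57)(x + 78)(x + 145)(x + 166)(x + 207), pattern 1+1+1+1+1+1. No other pattern occurs in this range, so the set of observed cycle types is {3+3, 4+2, 2+2+1+1, 1+1+1+1+1+1}. The candidates containing elements of all these cycle types are S_4 (6T7) of order 24, (C_3 x C_3) : C_4 (6T10) of order 36, A_6 (6T15) of order 360; the others are excluded. The observed types are precisely the cycle types that occur in S_4 (6T7). Each of the other remaining candidates has further cycle types, and by the Chebotarev density theorem the matching factorization patterns would occur for a proportion of primes equal to their share of the group: (C_3 x C_3) : C_4 (6T10) additionally contains elements of type 3+1+1+1 (4 of its 36 elements, about 11% of primes); A_6 (6T15) additionally contains elements of type 5+1, 3+1+1+1 (184 of its 360 elements, about 51% of primes). None of the 79 primes tested shows any such pattern (for each of these groups the chance of that is below 10^-4), which rules them out. Hence G = S_4 (6T7), of order 24.

6T7: S_4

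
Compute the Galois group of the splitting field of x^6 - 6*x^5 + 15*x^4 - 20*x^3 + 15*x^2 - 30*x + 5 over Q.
The polynomial f is an irreducible sextic over Q, so G = Gal(f/Q) is one of the 16 transitive subgroups 6T1, ..., 6T16 of S_6. The discriminant of f is 746496000000 = 864000^2, a perfect square, so G is contained in A_6. The transitive groups of degree 6 contained in A_6 are: A_4 (6T4, order 12), S_4 (6T7, order 24), (C_3 x C_3) : C_4 (6T10, order 36), PSL(2,5) (6T12, order 60), A_6 (6T15, order 360). By Dedekind's theorem, for a prime p not dividing disc(f) the degrees of the irreducible factors of f mod p form the cycle type of an element of G. Factoring f modulo the 6 such primes p <= 23 (skipping 2, 3, 5, which divide the discriminant), each new pattern first appears at: mod 7: f = (x + 3)(x^5 + 5x^4 + x^2 + 5x + 4), pattern 5+1; mod 23: f = (x + 1)(x + 10)(x + 15)(x^3 + 14x^2 + 5x + 10), pattern 3+1+1+1. No other pattern occurs in this range, so the set of observed cycle types is {5+1, 3+1+1+1}. Among the candidates above, the only group containing elements of all these cycle types is A_6 (6T15) — each of A_4 (6T4), S_4 (6T7), (C_3 x C_3) : C_4 (6T10), PSL(2,5) (6T12) lacks at least one of them. Hence G = A_6 (6T15), of order 360.

A_6 (also written A6)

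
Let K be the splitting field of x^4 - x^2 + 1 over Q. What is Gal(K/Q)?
V_4

The polynomial is an irreducible quartic over Q and its discriminant is 144 = 12^2, a perfect square, so the Galois group is contained in A_4. The resolvent cubic y^3 + y^2 - 4*y - 4 splits completely over Q, which gives the Klein four-group V_4.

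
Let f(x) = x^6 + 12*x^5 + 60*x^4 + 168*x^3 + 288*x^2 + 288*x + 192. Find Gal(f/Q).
The polynomial f is an irreducible sextic over Q, so G = Gal(f/Q) is one of the 16 transitive subgroups 6T1, ..., 6T16 of S_6. The discriminant of f is -21134460321792, which is not a perfect square, so G is not contained in A_6. The transitive groups of degree 6 not contained in A_6 are: C_6 (6T1, order 6), S_3 (6T2, order 6), D_6 (6T3, order 12), C_3 x S_3 (6T5, order 18), A_4 x C_2 (6T6, order 24), S_4 (6T8, order 24), S_3 x S_3 (6T9, order 36), S_4 x C_2 (6T11, order 48), (S_3 x S_3) : C_2 (6T13, order 72), PGL(2,5) (6T14, order 120), S_6 (6T16, order 720). By Dedekind's theorem, for a prime p not dividing disc(f) the degrees of the irreducible factors of f mod p form the cycle type of an element of G. Factoring f modulo the 37 such primes p <= 167 (skipping 2, 3, which divide the discriminant), each new pattern first appears at: mod 5: f = (x^6 + 2x^5 + 3x^3 + 3x^2 + 3x + 2), pattern 6; mod 7: f = (x^3 + 6x^2 + 5x + 4)(x^3 + 6x^2 + 5x + 6), pattern 3+3; mod 17: f = (x^2 + 7x + 14)(x^2 + 10x + 3)(x^2 + 12x + 7), pattern 2+2+2; mod 19: f = (x + 3)(x + 6)(x + 8)(x + 9)(x + 11)(x + 13), pattern 1+1+1+1+1+1. No other pattern occurs in this range, so the set of observed cycle types is {6, 3+3, 2+2+2, 1+1+1+1+1+1}. The candidates containing elements of all these cycle types are C_6 (6T1) of order 6, D_6 (6T3) of order 12, C_3 x S_3 (6T5) of order 18, A_4 x C_2 (6T6) of order 24, S_3 x S_3 (6T9) of order 36, S_4 x C_2 (6T11) of order 48, (S_3 x S_3) : C_2 (6T13) of order 72, PGL(2,5) (6T14) of order 120, S_6 (6T16) of order 720; the others are excluded. The observed types are precisely the cycle types that occur in C_6 (6T1). Each of the other remaining candidates has further cycle types, and by the Chebotarev density theorem the matching factorization patterns would occur for a proportion of primes equal to their share of the group: D_6 (6T3) additionally contains elements of type 2+2+1+1 (3 of its 12 elements, about 25% of primes); C_3 x S_3 (6T5) additionally contains elements of type 3+1+1+1 (4 of its 18 elements, about 22% of primes); A_4 x C_2 (6T6) additionally contains elements of type 2+2+1+1, 2+1+1+1+1 (6 of its 24 elements, about 25% of primes); S_3 x S_3 (6T9) additionally contains elements of type 3+1+1+1, 2+2+1+1 (13 of its 36 elements, about 36% of primes); S_4 x C_2 (6T11) additionally contains elements of type 4+2, 4+1+1, 2+2+1+1, 2+1+1+1+1 (24 of its 48 elements, about 50% of primes); (S_3 x S_3) : C_2 (6T13) additionally contains elements of type 4+2, 3+2+1, 3+1+1+1, 2+2+1+1, 2+1+1+1+1 (49 of its 72 elements, about 68% of primes); PGL(2,5) (6T14) additionally contains elements of type 5+1, 4+1+1, 2+2+1+1 (69 of its 120 elements, about 58% of primes); S_6 (6T16) additionally contains elements of type 5+1, 4+2, 4+1+1, 3+2+1, 3+1+1+1, 2+2+1+1, 2+1+1+1+1 (544 of its 720 elements, about 76% of primes). None of the 37 primes tested shows any such pattern (for each of these groups the chance of that is below 10^-4), which rules them out. Hence G = C_6 (6T1), of order 6.

C_6, the cyclic group of order 6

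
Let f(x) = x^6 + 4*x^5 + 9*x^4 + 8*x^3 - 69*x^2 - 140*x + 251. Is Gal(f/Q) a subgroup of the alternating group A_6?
Yes

The polynomial is irreducible of degree 6 over Q. Its discriminant is 564385546240000 = 23756800^2, a perfect square. A Galois group lies in the alternating group exactly when the discriminant is a square in Q, so the Galois group ((C_3 x C_3) : C_4) is contained in A_6.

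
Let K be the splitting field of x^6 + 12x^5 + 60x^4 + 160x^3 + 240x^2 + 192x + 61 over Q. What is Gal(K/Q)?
The polynomial f is an irreducible sextic over Q, so G = Gal(f/Q) is one of the 16 transitive subgroups 6T1, ..., 6T16 of S_6. The discriminant of f is 11337408, which is not a perfect square, so G is not contained in A_6. The transitive groups of degree 6 not contained in A_6 are: C_6 (6T1, order 6), S_3 (6T2, order 6), D_6 (6T3, order 12), C_3 x S_3 (6T5, order 18), A_4 x C_2 (6T6, order 24), S_4 (6T8, order 24), S_3 x S_3 (6T9, order 36), S_4 x C_2 (6T11, order 48), (S_3 x S_3) : C_2 (6T13, order 72), PGL(2,5) (6T14, order 120), S_6 (6T16, order 720). By Dedekind's theorem, for a prime p not dividing disc(f) the degrees of the irreducible factors of f mod p form the cycle type of an element of G. Factoring f modulo the 79 such primes p <= 419 (skipping 2, 3, which divide the discriminant), each new pattern first appears at: mod 5: f = (x^2 + x + 1)(x^2 + 2x + 3)(x^2 + 4x + 2), pattern 2+2+2; mod 7: f = (x^6 + 5x^5 + 4x^4 + 6x^3 + 2x^2 + 3x + 5), pattern 6; mod 11: f = (x + 5)(x + 10)(x^2 + x + 7)(x^2 + 7x + 8), pattern 2+2+1+1; mod 13: f = (x^3 + 6x^2 + 12x + 4)(x^3 + 6x^2 + 12x + 12), pattern 3+3; mod 61: f = (x)(x + 4)(x + 28)(x + 30)(x + 35)(x + 37), pattern 1+1+1+1+1+1. No other pattern occurs in this range, so the set of observed cycle types is {2+2+2, 6, 2+2+1+1, 3+3, 1+1+1+1+1+1}. The candidates containing elements of all these cycle types are D_6 (6T3) of order 12, A_4 x C_2 (6T6) of order 24, S_3 x S_3 (6T9) of order 36, S_4 x C_2 (6T11) of order 48, (S_3 x S_3) : C_2 (6T13) of order 72, PGL(2,5) (6T14) of order 120, S_6 (6T16) of order 720; the others are excluded. The observed types are precisely the cycle types that occur in D_6 (6T3). Each of the other remaining candidates has further cycle types, and by the Chebotarev density theorem the matching factorization patterns would occur for a proportion of primes equal to their share of the group: A_4 x C_2 (6T6) additionally contains elements of type 2+1+1+1+1 (3 of its 24 elements, about 12% of primes); S_3 x S_3 (6T9) additionally contains elements of type 3+1+1+1 (4 of its 36 elements, about 11% of primes); S_4 x C_2 (6T11) additionally contains elements of type 4+2, 4+1+1, 2+1+1+1+1 (15 of its 48 elements, about 31% of primes); (S_3 x S_3) : C_2 (6T13) additionally contains elements of type 4+2, 3+2+1, 3+1+1+1, 2+1+1+1+1 (40 of its 72 elements, about 56% of primes); PGL(2,5) (6T14) additionally contains elements of type 5+1, 4+1+1 (54 of its 120 elements, about 45% of primes); S_6 (6T16) additionally contains elements of type 5+1, 4+2, 4+1+1, 3+2+1, 3+1+1+1, 2+1+1+1+1 (499 of its 720 elements, about 69% of primes). None of the 79 primes tested shows any such pattern (for each of these groups the chance of that is below 10^-4), which rules them out. Hence G = D_6 (6T3), of order 12.

D_6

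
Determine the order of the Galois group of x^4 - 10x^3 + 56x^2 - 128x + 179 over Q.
24

The degree of the splitting field over Q equals the order of the Galois group, so first determine the group. The polynomial is an irreducible quartic over Q and its discriminant is 146411216, which is not a perfect square, so the Galois group is not contained in A_4. The resolvent cubic y^3 - 56*y^2 + 564*y + 5812 is irreducible over Q. An irreducible resolvent with non-square discriminant gives S_4. The Galois group S_4 (4T5) has order 24, so the splitting field has degree 24 over Q.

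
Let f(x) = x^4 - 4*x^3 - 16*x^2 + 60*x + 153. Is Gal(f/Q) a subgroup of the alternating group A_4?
The polynomial is irreducible of degree 4 over Q. Its discriminant is 31539456 = 5616^2, a perfect square. A Galois group lies in the alternating group exactly when the discriminant is a square in Q, so the Galois group (V_4) is contained in A_4.

Yes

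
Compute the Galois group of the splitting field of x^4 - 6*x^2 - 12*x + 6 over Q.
The polynomial is an irreducible quartic over Q and its discriminant is -1168128, which is not a perfect square, so the Galois group is not contained in A_4. The resolvent cubic y^3 + 6*y^2 - 24*y - 288 has exactly one rational root, so the Galois group is C_4 or D_4. The quartic remains irreducible over Q(sqrt(disc)), so the group is D_4.

D_4, the dihedral group of order 8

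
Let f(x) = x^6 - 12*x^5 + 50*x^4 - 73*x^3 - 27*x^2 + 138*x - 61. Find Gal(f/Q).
PSL(2,5), A_5 acting on 6 points

The polynomial f is an irreducible sextic over Q, so G = Gal(f/Q) is one of the 16 transitive subgroups 6T1, ..., 6T16 of S_6. The discriminant of f is 30991489 = 5567^2, a perfect square, so G is contained in A_6. The transitive groups of degree 6 contained in A_6 are: A_4 (6T4, order 12), S_4 (6T7, order 24), (C_3 x C_3) : C_4 (6T10, order 36), PSL(2,5) (6T12, order 60), A_6 (6T15, order 360). By Dedekind's theorem, for a prime p not dividing disc(f) the degrees of the irreducible factors of f mod p form the cycle type of an element of G. Factoring f modulo the 21 such primes p <= 79 (skipping 19, which divides the discriminant), each new pattern first appears at: mod 2: f = (x + 1)(x^5 + x^4 + x^3 + x + 1), pattern 5+1; mod 7: f = (x^3 + 3x^2 + x + 1)(x^3 + 6x^2 + 3x + 2), pattern 3+3; mod 61: f = (x)(x + 22)(x^2 + 42x + 12)(x^2 + 46x + 13), pattern 2+2+1+1. No other pattern occurs in this range, so the set of observed cycle types is {5+1, 3+3, 2+2+1+1}. The candidates containing elements of all these cycle types are PSL(2,5) (6T12) of order 60, A_6 (6T15) of order 360; the others are excluded. The observed types are precisely the cycle types that occur in PSL(2,5) (6T12) (apart from the identity). Each of the other remaining candidates has further cycle types, and by the Chebotarev density theorem the matching factorization patterns would occur for a proportion of primes equal to their share of the group: A_6 (6T15) additionally contains elements of type 4+2, 3+1+1+1 (130 of its 360 elements, about 36% of primes). None of the 21 primes tested shows any such pattern (for each of these groups the chance of that is below 10^-4), which rules them out. Hence G = PSL(2,5) (6T12), of order 60.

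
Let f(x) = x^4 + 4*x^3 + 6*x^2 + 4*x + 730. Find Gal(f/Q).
4T2: V_4

The polynomial is an irreducible quartic over Q and its discriminant is 99179645184 = 314928^2, a perfect square, so the Galois group is contained in A_4. The resolvent cubic y^3 - 6*y^2 - 2904*y + 5824 splits completely over Q, which gives the Klein four-group V_4.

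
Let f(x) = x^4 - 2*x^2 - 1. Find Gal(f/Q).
D_4 (also written D4)

The polynomial is an irreducible quartic over Q and its discriminant is -1024, which is not a perfect square, so the Galois group is not contained in A_4. The resolvent cubic y^3 + 2*y^2 + 4*y + 8 has exactly one rational root, so the Galois group is C_4 or D_4. The quartic remains irreducible over Q(sqrt(disc)), so the group is D_4.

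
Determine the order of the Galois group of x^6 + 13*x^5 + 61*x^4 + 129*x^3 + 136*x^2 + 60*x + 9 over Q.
The degree of the splitting field over Q equals the order of the Galois group, so first determine the group. The polynomial f is an irreducible sextic over Q, so G = Gal(f/Q) is one of the 16 transitive subgroups 6T1, ..., 6T16 of S_6. The discriminant of f is 1064390625 = 32625^2, a perfect square, so G is contained in A_6. The transitive groups of degree 6 contained in A_6 are: A_4 (6T4, order 12), S_4 (6T7, order 24), (C_3 x C_3) : C_4 (6T10, order 36), PSL(2,5) (6T12, order 60), A_6 (6T15, order 360). By Dedekind's theorem, for a prime p not dividing disc(f) the degrees of the irreducible factors of f mod p form the cycle type of an element of G. Factoring f modulo the 19 such primes p <= 79 (skipping 3, 5, 29, which divide the discriminant), each new pattern first appears at: mod 2: f = (x^2 + x + 1)(x^4 + x + 1), pattern 4+2; mod 11: f = (x^3 + 6x^2 + 6x + 4)(x^3 + 7x^2 + 2x + 5), pattern 3+3; mod 19: f = (x + 10)(x + 14)(x^2 + 10x + 17)(x^2 + 17x + 17), pattern 2+2+1+1; mod 61: f = (x + 7)(x + 11)(x + 58)(x^3 + 59x^2 + 7x + 57), pattern 3+1+1+1. No other pattern occurs in this range, so the set of observed cycle types is {4+2, 3+3, 2+2+1+1, 3+1+1+1}. The candidates containing elements of all these cycle types are (C_3 x C_3) : C_4 (6T10) of order 36, A_6 (6T15) of order 360; the others are excluded. The observed types are precisely the cycle types that occur in (C_3 x C_3) : C_4 (6T10) (apart from the identity). Each of the other remaining candidates has further cycle types, and by the Chebotarev density theorem the matching factorization patterns would occur for a proportion of primes equal to their share of the group: A_6 (6T15) additionally contains elements of type 5+1 (144 of its 360 elements, about 40% of primes). None of the 19 primes tested shows any such pattern (for each of these groups the chance of that is below 10^-4), which rules them out. Hence G = (C_3 x C_3) : C_4 (6T10), of order 36. The Galois group (C_3 x C_3) : C_4 (6T10) has order 36, so the splitting field has degree 36 over Q.

36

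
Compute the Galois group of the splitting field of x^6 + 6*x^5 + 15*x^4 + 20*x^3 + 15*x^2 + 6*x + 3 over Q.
The polynomial f is an irreducible sextic over Q, so G = Gal(f/Q) is one of the 16 transitive subgroups 6T1, ..., 6T16 of S_6. The discriminant of f is -1492992, which is not a perfect square, so G is not contained in A_6. The transitive groups of degree 6 not contained in A_6 are: C_6 (6T1, order 6), S_3 (6T2, order 6), D_6 (6T3, order 12), C_3 x S_3 (6T5, order 18), A_4 x C_2 (6T6, order 24), S_4 (6T8, order 24), S_3 x S_3 (6T9, order 36), S_4 x C_2 (6T11, order 48), (S_3 x S_3) : C_2 (6T13, order 72), PGL(2,5) (6T14, order 120), S_6 (6T16, order 720). By Dedekind's theorem, for a prime p not dividing disc(f) the degrees of the irreducible factors of f mod p form the cycle type of an element of G. Factoring f modulo the 79 such primes p <= 419 (skipping 2, 3, which divide the discriminant), each new pattern first appears at: mod 5: f = (x^2 + 2)(x^2 + 2x + 4)(x^2 + 4x + 1), pattern 2+2+2; mod 7: f = (x^6 + 6x^5 + x^4 + 6x^3 + x^2 + 6x + 3), pattern 6; mod 11: f = (x + 3)(x + 10)(x^2 + 3)(x^2 + 4x + 7), pattern 2+2+1+1; mod 19: f = (x^3 + 3x^2 + 3x + 7)(x^3 + 3x^2 + 3x + 14), pattern 3+3; mod 43: f = (x + 4)(x + 19)(x + 22)(x + 23)(x + 26)(x + 41), pattern 1+1+1+1+1+1. No other pattern occurs in this range, so the set of observed cycle types is {2+2+2, 6, 2+2+1+1, 3+3, 1+1+1+1+1+1}. The candidates containing elements of all these cycle types are D_6 (6T3) of order 12, A_4 x C_2 (6T6) of order 24, S_3 x S_3 (6T9) of order 36, S_4 x C_2 (6T11) of order 48, (S_3 x S_3) : C_2 (6T13) of order 72, PGL(2,5) (6T14) of order 120, S_6 (6T16) of order 720; the others are excluded. The observed types are precisely the cycle types that occur in D_6 (6T3). Each of the other remaining candidates has further cycle types, and by the Chebotarev density theorem the matching factorization patterns would occur for a proportion of primes equal to their share of the group: A_4 x C_2 (6T6) additionally contains elements of type 2+1+1+1+1 (3 of its 24 elements, about 12% of primes); S_3 x S_3 (6T9) additionally contains elements of type 3+1+1+1 (4 of its 36 elements, about 11% of primes); S_4 x C_2 (6T11) additionally contains elements of type 4+2, 4+1+1, 2+1+1+1+1 (15 of its 48 elements, about 31% of primes); (S_3 x S_3) : C_2 (6T13) additionally contains elements of type 4+2, 3+2+1, 3+1+1+1, 2+1+1+1+1 (40 of its 72 elements, about 56% of primes); PGL(2,5) (6T14) additionally contains elements of type 5+1, 4+1+1 (54 of its 120 elements, about 45% of primes); S_6 (6T16) additionally contains elements of type 5+1, 4+2, 4+1+1, 3+2+1, 3+1+1+1, 2+1+1+1+1 (499 of its 720 elements, about 69% of primes). None of the 79 primes tested shows any such pattern (for each of these groups the chance of that is below 10^-4), which rules them out. Hence G = D_6 (6T3), of order 12.

D_6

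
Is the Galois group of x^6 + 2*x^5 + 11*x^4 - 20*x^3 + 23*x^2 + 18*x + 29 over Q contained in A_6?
The polynomial is irreducible of degree 6 over Q. Its discriminant is -1154968245501952, which is not a perfect square. A Galois group lies in the alternating group exactly when the discriminant is a square in Q, so the Galois group (C_6) is not contained in A_6.

No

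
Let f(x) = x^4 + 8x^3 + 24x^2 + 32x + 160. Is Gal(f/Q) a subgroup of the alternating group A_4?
Yes

The polynomial is irreducible of degree 4 over Q. Its discriminant is 764411904 = 27648^2, a perfect square. A Galois group lies in the alternating group exactly when the discriminant is a square in Q, so the Galois group (V_4) is contained in A_4.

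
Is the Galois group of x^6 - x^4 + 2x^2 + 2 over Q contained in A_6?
The polynomial is irreducible of degree 6 over Q. Its discriminant is -5120000, which is not a perfect square. A Galois group lies in the alternating group exactly when the discriminant is a square in Q, so the Galois group (S_4) is not contained in A_6.

No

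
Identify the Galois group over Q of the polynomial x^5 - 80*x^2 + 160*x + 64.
F_20 (order 20)

The polynomial f is an irreducible quintic over Q, so G = Gal(f/Q) is a transitive subgroup of S_5: one of C_5 (5T1, order 5), D_5 (5T2, order 10), F_20 (5T3, order 20), A_5 (5T4, order 60) or S_5 (5T5, order 120). The discriminant of f is 18926796800000, which is not a perfect square, so G is not contained in A_5. The transitive groups of degree 5 not contained in A_5 are: F_20 (5T3, order 20), S_5 (5T5, order 120). By Dedekind's theorem, for a prime p not dividing disc(f) the degrees of the irreducible factors of f mod p form the cycle type of an element of G. Factoring f modulo the 18 such primes p <= 73 (skipping 2, 5, 19, which divide the discriminant), each new pattern first appears at: mod 3: f = (x + 1)(x^4 + 2x^3 + x^2 + 1), pattern 4+1; mod 11: f = (x^5 + 8x^2 + 6x + 9), pattern 5; mod 29: f = (x + 28)(x^2 + 8x + 26)(x^2 + 22x + 2), pattern 2+2+1. No other pattern occurs in this range, so the set of observed cycle types is {4+1, 5, 2+2+1}. The candidates containing elements of all these cycle types are F_20 (5T3) of order 20, S_5 (5T5) of order 120; the others are excluded. The observed types are precisely the cycle types that occur in F_20 (5T3) (apart from the identity). Each of the other remaining candidates has further cycle types, and by the Chebotarev density theorem the matching factorization patterns would occur for a proportion of primes equal to their share of the group: S_5 (5T5) additionally contains elements of type 3+2, 3+1+1, 2+1+1+1 (50 of its 120 elements, about 42% of primes). None of the 18 primes tested shows any such pattern (for each of these groups the chance of that is below 10^-4), which rules them out. Hence G = F_20 (5T3), of order 20.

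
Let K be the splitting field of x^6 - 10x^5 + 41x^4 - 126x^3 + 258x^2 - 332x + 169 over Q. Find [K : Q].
The degree of the splitting field over Q equals the order of the Galois group, so first determine the group. The polynomial f is an irreducible sextic over Q, so G = Gal(f/Q) is one of the 16 transitive subgroups 6T1, ..., 6T16 of S_6. The discriminant of f is 1728393484898304 = 41573952^2, a perfect square, so G is contained in A_6. The transitive groups of degree 6 contained in A_6 are: A_4 (6T4, order 12), S_4 (6T7, order 24), (C_3 x C_3) : C_4 (6T10, order 36), PSL(2,5) (6T12, order 60), A_6 (6T15, order 360). By Dedekind's theorem, for a prime p not dividing disc(f) the degrees of the irreducible factors of f mod p form the cycle type of an element of G. Factoring f modulo the 33 such primes p <= 151 (skipping 2, 3, 7, which divide the discriminant), each new pattern first appears at: mod 5: f = (x^3 + 2x^2 + 4x + 4)(x^3 + 3x^2 + x + 1), pattern 3+3; mod 13: f = (x)(x + 2)(x^2 + 6x + 3)(x^2 + 8x + 1), pattern 2+2+1+1. No other pattern occurs in this range, so the set of observed cycle types is {3+3, 2+2+1+1}. The candidates containing elements of all these cycle types are A_4 (6T4) of order 12, S_4 (6T7) of order 24, (C_3 x C_3) : C_4 (6T10) of order 36, PSL(2,5) (6T12) of order 60, A_6 (6T15) of order 360; the others are excluded. The observed types are precisely the cycle types that occur in A_4 (6T4) (apart from the identity). Each of the other remaining candidates has further cycle types, and by the Chebotarev density theorem the matching factorization patterns would occur for a proportion of primes equal to their share of the group: S_4 (6T7) additionally contains elements of type 4+2 (6 of its 24 elements, about 25% of primes); (C_3 x C_3) : C_4 (6T10) additionally contains elements of type 4+2, 3+1+1+1 (22 of its 36 elements, about 61% of primes); PSL(2,5) (6T12) additionally contains elements of type 5+1 (24 of its 60 elements, about 40% of primes); A_6 (6T15) additionally contains elements of type 5+1, 4+2, 3+1+1+1 (274 of its 360 elements, about 76% of primes). None of the 33 primes tested shows any such pattern (for each of these groups the chance of that is below 10^-4), which rules them out. Hence G = A_4 (6T4), of order 12. The Galois group A_4 (6T4) has order 12, so the splitting field has degree 12 over Q.

12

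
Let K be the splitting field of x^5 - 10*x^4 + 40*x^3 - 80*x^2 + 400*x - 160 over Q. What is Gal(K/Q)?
The polynomial f is an irreducible quintic over Q, so G = Gal(f/Q) is a transitive subgroup of S_5: one of C_5 (5T1, order 5), D_5 (5T2, order 10), F_20 (5T3, order 20), A_5 (5T4, order 60) or S_5 (5T5, order 120). The discriminant of f is 1073741824000000 = 32768000^2, a perfect square, so G is contained in A_5. The transitive groups of degree 5 contained in A_5 are: C_5 (5T1, order 5), D_5 (5T2, order 10), A_5 (5T4, order 60). By Dedekind's theorem, for a prime p not dividing disc(f) the degrees of the irreducible factors of f mod p form the cycle type of an element of G. Factoring f modulo the 2 such primes p <= 7 (skipping 2, 5, which divide the discriminant), each new pattern first appears at: mod 3: f = (x^5 + 2x^4 + x^3 + x^2 + x + 2), pattern 5; mod 7: f = (x + 2)(x + 4)(x^3 + 5x^2 + 2x + 1), pattern 3+1+1. No other pattern occurs in this range, so the set of observed cycle types is {5, 3+1+1}. Among the candidates above, the only group containing elements of all these cycle types is A_5 (5T4) — each of C_5 (5T1), D_5 (5T2) lacks at least one of them. Hence G = A_5 (5T4), of order 60.

A_5 (also written A5)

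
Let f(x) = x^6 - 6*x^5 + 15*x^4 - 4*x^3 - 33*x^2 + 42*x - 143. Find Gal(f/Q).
6T9: S_3 x S_3

The polynomial f is an irreducible sextic over Q, so G = Gal(f/Q) is one of the 16 transitive subgroups 6T1, ..., 6T16 of S_6. The discriminant of f is 5410421842378752, which is not a perfect square, so G is not contained in A_6. The transitive groups of degree 6 not contained in A_6 are: C_6 (6T1, order 6), S_3 (6T2, order 6), D_6 (6T3, order 12), C_3 x S_3 (6T5, order 18), A_4 x C_2 (6T6, order 24), S_4 (6T8, order 24), S_3 x S_3 (6T9, order 36), S_4 x C_2 (6T11, order 48), (S_3 x S_3) : C_2 (6T13, order 72), PGL(2,5) (6T14, order 120), S_6 (6T16, order 720). By Dedekind's theorem, for a prime p not dividing disc(f) the degrees of the irreducible factors of f mod p form the cycle type of an element of G. Factoring f modulo the 23 such primes p <= 97 (skipping 2, 3, which divide the discriminant), each new pattern first appears at: mod 5: f = (x^6 + 4x^5 + x^3 + 2x^2 + 2x + 2), pattern 6; mod 11: f = (x)(x + 4)(x^2 + 4x + 9)(x^2 + 8x + 3), pattern 2+2+1+1; mod 13: f = (x)(x + 2)(x + 8)(x^3 + 10x^2 + 3x + 1), pattern 3+1+1+1; mod 31: f = (x^2 + x + 13)(x^2 + 11x + 1)(x^2 + 13x + 20), pattern 2+2+2; mod 97: f = (x^3 + 94x^2 + 3x + 24)(x^3 + 94x^2 + 3x + 87), pattern 3+3. No other pattern occurs in this range, so the set of observed cycle types is {6, 2+2+1+1, 3+1+1+1, 2+2+2, 3+3}. The candidates containing elements of all these cycle types are S_3 x S_3 (6T9) of order 36, (S_3 x S_3) : C_2 (6T13) of order 72, S_6 (6T16) of order 720; the others are excluded. The observed types are precisely the cycle types that occur in S_3 x S_3 (6T9) (apart from the identity). Each of the other remaining candidates has further cycle types, and by the Chebotarev density theorem the matching factorization patterns would occur for a proportion of primes equal to their share of the group: (S_3 x S_3) : C_2 (6T13) additionally contains elements of type 4+2, 3+2+1, 2+1+1+1+1 (36 of its 72 elements, about 50% of primes); S_6 (6T16) additionally contains elements of type 5+1, 4+2, 4+1+1, 3+2+1, 2+1+1+1+1 (459 of its 720 elements, about 64% of primes). None of the 23 primes tested shows any such pattern (for each of these groups the chance of that is below 10^-4), which rules them out. Hence G = S_3 x S_3 (6T9), of order 36.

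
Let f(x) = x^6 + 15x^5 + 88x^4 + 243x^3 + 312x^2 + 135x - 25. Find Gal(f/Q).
S_4 (order 24)

The polynomial f is an irreducible sextic over Q, so G = Gal(f/Q) is one of the 16 transitive subgroups 6T1, ..., 6T16 of S_6. The discriminant of f is 54786284800, which is not a perfect square, so G is not contained in A_6. The transitive groups of degree 6 not contained in A_6 are: C_6 (6T1, order 6), S_3 (6T2, order 6), D_6 (6T3, order 12), C_3 x S_3 (6T5, order 18), A_4 x C_2 (6T6, order 24), S_4 (6T8, order 24), S_3 x S_3 (6T9, order 36), S_4 x C_2 (6T11, order 48), (S_3 x S_3) : C_2 (6T13, order 72), PGL(2,5) (6T14, order 120), S_6 (6T16, order 720). By Dedekind's theorem, for a prime p not dividing disc(f) the degrees of the irreducible factors of f mod p form the cycle type of an element of G. Factoring f modulo the 22 such primes p <= 101 (skipping 2, 5, 13, 37, which divide the discriminant), each new pattern first appears at: mod 3: f = (x^3 + x^2 + x + 2)(x^3 + 2x^2 + x + 1), pattern 3+3; mod 17: f = (x + 1)(x + 15)(x^4 + 16x^3 + 4x^2 + 7x + 4), pattern 4+1+1; mod 31: f = (x^2 + 6x + 18)(x^2 + 12x + 24)(x^2 + 28x + 28), pattern 2+2+2; mod 67: f = (x + 44)(x + 53)(x^2 + 16x + 20)(x^2 + 36x + 22), pattern 2+2+1+1. No other pattern occurs in this range, so the set of observed cycle types is {3+3, 4+1+1, 2+2+2, 2+2+1+1}. The candidates containing elements of all these cycle types are S_4 (6T8) of order 24, S_4 x C_2 (6T11) of order 48, PGL(2,5) (6T14) of order 120, S_6 (6T16) of order 720; the others are excluded. The observed types are precisely the cycle types that occur in S_4 (6T8) (apart from the identity). Each of the other remaining candidates has further cycle types, and by the Chebotarev density theorem the matching factorization patterns would occur for a proportion of primes equal to their share of the group: S_4 x C_2 (6T11) additionally contains elements of type 6, 4+2, 2+1+1+1+1 (17 of its 48 elements, about 35% of primes); PGL(2,5) (6T14) additionally contains elements of type 6, 5+1 (44 of its 120 elements, about 37% of primes); S_6 (6T16) additionally contains elements of type 6, 5+1, 4+2, 3+2+1, 3+1+1+1, 2+1+1+1+1 (529 of its 720 elements, about 73% of primes). None of the 22 primes tested shows any such pattern (for each of these groups the chance of that is below 10^-4), which rules them out. Hence G = S_4 (6T8), of order 24.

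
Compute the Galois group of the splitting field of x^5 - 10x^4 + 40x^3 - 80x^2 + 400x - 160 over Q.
A_5 (also written A5)

The polynomial f is an irreducible quintic over Q, so G = Gal(f/Q) is a transitive subgroup of S_5: one of C_5 (5T1, order 5), D_5 (5T2, order 10), F_20 (5T3, order 20), A_5 (5T4, order 60) or S_5 (5T5, order 120). The discriminant of f is 1073741824000000 = 32768000^2, a perfect square, so G is contained in A_5. The transitive groups of degree 5 contained in A_5 are: C_5 (5T1, order 5), D_5 (5T2, order 10), A_5 (5T4, order 60). By Dedekind's theorem, for a prime p not dividing disc(f) the degrees of the irreducible factors of f mod p form the cycle type of an element of G. Factoring f modulo the 2 such primes p <= 7 (skipping 2, 5, which divide the discriminant), each new pattern first appears at: mod 3: f = (x^5 + 2x^4 + x^3 + x^2 + x + 2), pattern 5; mod 7: f = (x + 2)(x + 4)(x^3 + 5x^2 + 2x + 1), pattern 3+1+1. No other pattern occurs in this range, so the set of observed cycle types is {5, 3+1+1}. Among the candidates above, the only group containing elements of all these cycle types is A_5 (5T4) — each of C_5 (5T1), D_5 (5T2) lacks at least one of them. Hence G = A_5 (5T4), of order 60.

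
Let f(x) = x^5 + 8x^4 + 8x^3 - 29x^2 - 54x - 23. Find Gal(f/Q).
The polynomial f is an irreducible quintic over Q, so G = Gal(f/Q) is a transitive subgroup of S_5: one of C_5 (5T1, order 5), D_5 (5T2, order 10), F_20 (5T3, order 20), A_5 (5T4, order 60) or S_5 (5T5, order 120). The discriminant of f is 214358881 = 14641^2, a perfect square, so G is contained in A_5. The transitive groups of degree 5 contained in A_5 are: C_5 (5T1, order 5), D_5 (5T2, order 10), A_5 (5T4, order 60). By Dedekind's theorem, for a prime p not dividing disc(f) the degrees of the irreducible factors of f mod p form the cycle type of an element of G. Factoring f modulo the 14 such primes p <= 47 (skipping 11, which divides the discriminant), each new pattern first appears at: mod 2: f = (x^5 + x^2 + 1), pattern 5; mod 23: f = (x)(x + 8)(x + 10)(x + 15)(x + 21), pattern 1+1+1+1+1. No other pattern occurs in this range, so the set of observed cycle types is {5, 1+1+1+1+1}. The candidates containing elements of all these cycle types are C_5 (5T1) of order 5, D_5 (5T2) of order 10, A_5 (5T4) of order 60; the others are excluded. The observed types are precisely the cycle types that occur in C_5 (5T1). Each of the other remaining candidates has further cycle types, and by the Chebotarev density theorem the matching factorization patterns would occur for a proportion of primes equal to their share of the group: D_5 (5T2) additionally contains elements of type 2+2+1 (5 of its 10 elements, about 50% of primes); A_5 (5T4) additionally contains elements of type 3+1+1, 2+2+1 (35 of its 60 elements, about 58% of primes). None of the 14 primes tested shows any such pattern (for each of these groups the chance of that is below 10^-4), which rules them out. Hence G = C_5 (5T1), of order 5.

5T1: C_5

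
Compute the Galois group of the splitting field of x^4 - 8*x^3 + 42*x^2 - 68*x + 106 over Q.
The polynomial is an irreducible quartic over Q and its discriminant is 228614400 = 15120^2, a perfect square, so the Galois group is contained in A_4. The resolvent cubic y^3 - 42*y^2 + 120*y + 6400 splits completely over Q, which gives the Klein four-group V_4.

V_4 (also written V4)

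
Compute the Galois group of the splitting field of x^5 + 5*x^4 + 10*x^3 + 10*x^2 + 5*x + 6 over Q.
The polynomial f is an irreducible quintic over Q, so G = Gal(f/Q) is a transitive subgroup of S_5: one of C_5 (5T1, order 5), D_5 (5T2, order 10), F_20 (5T3, order 20), A_5 (5T4, order 60) or S_5 (5T5, order 120). The discriminant of f is 1953125, which is not a perfect square, so G is not contained in A_5. The transitive groups of degree 5 not contained in A_5 are: F_20 (5T3, order 20), S_5 (5T5, order 120). By Dedekind's theorem, for a prime p not dividing disc(f) the degrees of the irreducible factors of f mod p form the cycle type of an element of G. Factoring f modulo the 18 such primes p <= 67 (skipping 5, which divides the discriminant), each new pattern first appears at: mod 2: f = (x)(x^4 + x^3 + 1), pattern 4+1; mod 11: f = (x^5 + 5x^4 + 10x^3 + 10x^2 + 5x + 6), pattern 5; mod 19: f = (x + 7)(x^2 + 7x + 4)(x^2 + 10x + 7), pattern 2+2+1; mod 31: f = (x + 8)(x + 15)(x + 20)(x + 26)(x + 29), pattern 1+1+1+1+1. No other pattern occurs in this range, so the set of observed cycle types is {4+1, 5, 2+2+1, 1+1+1+1+1}. The candidates containing elements of all these cycle types are F_20 (5T3) of order 20, S_5 (5T5) of order 120; the others are excluded. The observed types are precisely the cycle types that occur in F_20 (5T3). Each of the other remaining candidates has further cycle types, and by the Chebotarev density theorem the matching factorization patterns would occur for a proportion of primes equal to their share of the group: S_5 (5T5) additionally contains elements of type 3+2, 3+1+1, 2+1+1+1 (50 of its 120 elements, about 42% of primes). None of the 18 primes tested shows any such pattern (for each of these groups the chance of that is below 10^-4), which rules them out. Hence G = F_20 (5T3), of order 20.

F_20, the Frobenius group of order 20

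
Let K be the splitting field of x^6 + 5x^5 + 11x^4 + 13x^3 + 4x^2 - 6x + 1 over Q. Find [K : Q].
36

The degree of the splitting field over Q equals the order of the Galois group, so first determine the group. The polynomial f is an irreducible sextic over Q, so G = Gal(f/Q) is one of the 16 transitive subgroups 6T1, ..., 6T16 of S_6. The discriminant of f is 525625 = 725^2, a perfect square, so G is contained in A_6. The transitive groups of degree 6 contained in A_6 are: A_4 (6T4, order 12), S_4 (6T7, order 24), (C_3 x C_3) : C_4 (6T10, order 36), PSL(2,5) (6T12, order 60), A_6 (6T15, order 360). By Dedekind's theorem, for a prime p not dividing disc(f) the degrees of the irreducible factors of f mod p form the cycle type of an element of G. Factoring f modulo the 19 such primes p <= 73 (skipping 5, 29, which divide the discriminant), each new pattern first appears at: mod 2: f = (x^2 + x + 1)(x^4 + x + 1), pattern 4+2; mod 11: f = (x^3 + 6x^2 + 3x + 10)(x^3 + 10x^2 + 3x + 10), pattern 3+3; mod 19: f = (x + 8)(x + 9)(x^2 + 9x + 7)(x^2 + 17x + 2), pattern 2+2+1+1; mod 61: f = (x + 20)(x + 27)(x + 34)(x^3 + 46x^2 + 3x + 60), pattern 3+1+1+1. No other pattern occurs in this range, so the set of observed cycle types is {4+2, 3+3, 2+2+1+1, 3+1+1+1}. The candidates containing elements of all these cycle types are (C_3 x C_3) : C_4 (6T10) of order 36, A_6 (6T15) of order 360; the others are excluded. The observed types are precisely the cycle types that occur in (C_3 x C_3) : C_4 (6T10) (apart from the identity). Each of the other remaining candidates has further cycle types, and by the Chebotarev density theorem the matching factorization patterns would occur for a proportion of primes equal to their share of the group: A_6 (6T15) additionally contains elements of type 5+1 (144 of its 360 elements, about 40% of primes). None of the 19 primes tested shows any such pattern (for each of these groups the chance of that is below 10^-4), which rules them out. Hence G = (C_3 x C_3) : C_4 (6T10), of order 36. The Galois group (C_3 x C_3) : C_4 (6T10) has order 36, so the splitting field has degree 36 over Q.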